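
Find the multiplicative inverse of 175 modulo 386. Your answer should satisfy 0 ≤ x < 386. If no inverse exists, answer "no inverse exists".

Apply the Euclidean algorithm to 386 and 175:
386 = 2×175 + 36
175 = 4×36 + 31
36 = 1×31 + 5
31 = 6×5 + 1
5 = 5×1 + 0
gcd = 1, so the inverse exists. Back-substitute:
1 = 31 − 6·5
1 = −6·36 + 7·31
1 = 7·175 − 34·36
1 = −34·386 + 75·175
So 175·75 ≡ 1 (mod 386).

75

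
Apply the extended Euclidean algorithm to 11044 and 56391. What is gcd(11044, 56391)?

Repeated division:
56391 = 5*11044 + 1171
11044 = 9*1171 + 505
1171 = 2*505 + 161
505 = 3*161 + 22
161 = 7*22 + 7
22 = 3*7 + 1
7 = 7*1 + 0
gcd(11044, 56391) = 1.
Working backward:
1 = 22 − 3·7
1 = −3·161 + 22·22
1 = 22·505 − 69·161
1 = −69·1171 + 160·505
1 = 160·11044 − 1509·1171
1 = −1509·56391 + 7705·11044
So 1 = (-1509)·56391 + (7705)·11044.

1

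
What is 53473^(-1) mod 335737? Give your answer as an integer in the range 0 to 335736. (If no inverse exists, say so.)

260946

Run Euclid on (335737, 53473):
335737 = 6*53473 + 14899
53473 = 3*14899 + 8776
14899 = 1*8776 + 6123
8776 = 1*6123 + 2653
6123 = 2*2653 + 817
2653 = 3*817 + 202
817 = 4*202 + 9
202 = 22*9 + 4
9 = 2*4 + 1
4 = 4*1 + 0
Since gcd(53473, 335737) = 1, back-substitute to write 1 as a combination:
1 = 9 − 2·4
1 = −2·202 + 45·9
1 = 45·817 − 182·202
1 = −182·2653 + 591·817
1 = 591·6123 − 1364·2653
1 = −1364·8776 + 1955·6123
1 = 1955·14899 − 3319·8776
1 = −3319·53473 + 11912·14899
1 = 11912·335737 − 74791·53473
Hence 53473⁻¹ ≡ -74791 ≡ 260946 (mod 335737).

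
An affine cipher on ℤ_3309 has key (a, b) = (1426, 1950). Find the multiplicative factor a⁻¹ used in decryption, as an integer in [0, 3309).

2527

Extended Euclidean algorithm:
3309 = 2·1426 + 457
1426 = 3·457 + 55
457 = 8·55 + 17
55 = 3·17 + 4
17 = 4·4 + 1
4 = 4·1 + 0
gcd = 1, so the inverse exists. Back-substitute:
1 = 17 − 4·4
1 = −4·55 + 13·17
1 = 13·457 − 108·55
1 = −108·1426 + 337·457
1 = 337·3309 − 782·1426
So 1426·(-782) ≡ 1 (mod 3309), and -782 ≡ 2527 (mod 3309).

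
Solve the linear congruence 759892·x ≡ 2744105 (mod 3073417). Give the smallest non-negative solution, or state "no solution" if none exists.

2720797

First find gcd(759892, 3073417):
3073417 = 4×759892 + 33849
759892 = 22×33849 + 15214
33849 = 2×15214 + 3421
15214 = 4×3421 + 1530
3421 = 2×1530 + 361
1530 = 4×361 + 86
361 = 4×86 + 17
86 = 5×17 + 1
17 = 17×1 + 0
gcd = 1, so a unique solution mod 3073417 exists.
Back-substitute for the Bézout coefficients:
1 = 86 − 5·17
1 = −5·361 + 21·86
1 = 21·1530 − 89·361
1 = −89·3421 + 199·1530
1 = 199·15214 − 885·3421
1 = −885·33849 + 1969·15214
1 = 1969·759892 − 44203·33849
1 = −44203·3073417 + 178781·759892
So 759892·(178781) ≡ 1 (mod 3073417), giving 759892⁻¹ ≡ 178781.
x ≡ 759892⁻¹·2744105 ≡ 178781·2744105 ≡ 2720797 (mod 3073417).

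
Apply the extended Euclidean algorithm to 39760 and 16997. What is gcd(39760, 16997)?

Repeated division:
39760 = 2×16997 + 5766
16997 = 2×5766 + 5465
5766 = 1×5465 + 301
5465 = 18×301 + 47
301 = 6×47 + 19
47 = 2×19 + 9
19 = 2×9 + 1
9 = 9×1 + 0
gcd(39760, 16997) = 1.
Back-substituting:
1 = 19 − 2·9
1 = −2·47 + 5·19
1 = 5·301 − 32·47
1 = −32·5465 + 581·301
1 = 581·5766 − 613·5465
1 = −613·16997 + 1807·5766
1 = 1807·39760 − 4227·16997
So 1 = (1807)·39760 + (-4227)·16997.

1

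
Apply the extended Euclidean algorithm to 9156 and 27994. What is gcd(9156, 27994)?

2

Euclidean algorithm:
27994 = 3×9156 + 526
9156 = 17×526 + 214
526 = 2×214 + 98
214 = 2×98 + 18
98 = 5×18 + 8
18 = 2×8 + 2
8 = 4×2 + 0
gcd(9156, 27994) = 2.
Working backward:
2 = 18 − 2·8
2 = −2·98 + 11·18
2 = 11·214 − 24·98
2 = −24·526 + 59·214
2 = 59·9156 − 1027·526
2 = −1027·27994 + 3140·9156
So 2 = (-1027)·27994 + (3140)·9156.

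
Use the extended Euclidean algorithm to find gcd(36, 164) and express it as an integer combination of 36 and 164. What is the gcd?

Apply Euclid's algorithm to 164 and 36:
164 = 4×36 + 20
36 = 1×20 + 16
20 = 1×16 + 4
16 = 4×4 + 0
gcd(36, 164) = 4.
Working backward:
4 = 20 − 16
4 = −36 + 2·20
4 = 2·164 − 9·36
So 4 = (2)·164 + (-9)·36.

4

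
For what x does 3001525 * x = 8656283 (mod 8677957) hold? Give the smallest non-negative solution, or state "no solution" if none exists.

First find gcd(3001525, 8677957):
8677957 = 2*3001525 + 2674907
3001525 = 1*2674907 + 326618
2674907 = 8*326618 + 61963
326618 = 5*61963 + 16803
61963 = 3*16803 + 11554
16803 = 1*11554 + 5249
11554 = 2*5249 + 1056
5249 = 4*1056 + 1025
1056 = 1*1025 + 31
1025 = 33*31 + 2
31 = 15*2 + 1
2 = 2*1 + 0
gcd = 1, so a unique solution mod 8677957 exists.
Back-substitute for the Bézout coefficients:
1 = 31 − 15·2
1 = −15·1025 + 496·31
1 = 496·1056 − 511·1025
1 = −511·5249 + 2540·1056
1 = 2540·11554 − 5591·5249
1 = −5591·16803 + 8131·11554
1 = 8131·61963 − 29984·16803
1 = −29984·326618 + 158051·61963
1 = 158051·2674907 − 1294392·326618
1 = −1294392·3001525 + 1452443·2674907
1 = 1452443·8677957 − 4199278·3001525
So 3001525·(-4199278) ≡ 1 (mod 8677957), giving 3001525⁻¹ ≡ 4478679.
x ≡ 3001525⁻¹·8656283 ≡ 4478679·8656283 ≡ 738356 (mod 8677957).

738356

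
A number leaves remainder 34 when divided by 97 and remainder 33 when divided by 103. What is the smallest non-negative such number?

8376

Write x = 34 + 97·k. Then 97·k ≡ 33 − 34 ≡ 102 (mod 103).
Need 97⁻¹ mod 103. Extended Euclid on (103, 97):
103 = 1×97 + 6
97 = 16×6 + 1
6 = 6×1 + 0
Back-substitute:
1 = 97 − 16·6
1 = −16·103 + 17·97
97⁻¹ ≡ 17 (mod 103), so k ≡ 17·102 ≡ 86 (mod 103).
x = 34 + 97·86 = 8376.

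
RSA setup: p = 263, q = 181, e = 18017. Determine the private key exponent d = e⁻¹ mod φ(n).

φ(n) = (p−1)(q−1) = 262·180 = 47160.
Need d with 18017·d ≡ 1 (mod 47160). Apply the extended Euclidean algorithm:
47160 = 2*18017 + 11126
18017 = 1*11126 + 6891
11126 = 1*6891 + 4235
6891 = 1*4235 + 2656
4235 = 1*2656 + 1579
2656 = 1*1579 + 1077
1579 = 1*1077 + 502
1077 = 2*502 + 73
502 = 6*73 + 64
73 = 1*64 + 9
64 = 7*9 + 1
9 = 9*1 + 0
Back-substitute:
1 = 64 − 7·9
1 = −7·73 + 8·64
1 = 8·502 − 55·73
1 = −55·1077 + 118·502
1 = 118·1579 − 173·1077
1 = −173·2656 + 291·1579
1 = 291·4235 − 464·2656
1 = −464·6891 + 755·4235
1 = 755·11126 − 1219·6891
1 = −1219·18017 + 1974·11126
1 = 1974·47160 − 5167·18017
So 18017·(-5167) ≡ 1 (mod 47160), hence d ≡ -5167 ≡ 41993 (mod 47160).

41993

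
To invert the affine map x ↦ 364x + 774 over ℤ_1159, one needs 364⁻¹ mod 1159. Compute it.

640

Apply the Euclidean algorithm to 1159 and 364:
1159 = 3·364 + 67
364 = 5·67 + 29
67 = 2·29 + 9
29 = 3·9 + 2
9 = 4·2 + 1
2 = 2·1 + 0
Since gcd(364, 1159) = 1, back-substitute to write 1 as a combination:
1 = 9 − 4·2
1 = −4·29 + 13·9
1 = 13·67 − 30·29
1 = −30·364 + 163·67
1 = 163·1159 − 519·364
Hence 364⁻¹ ≡ -519 ≡ 640 (mod 1159).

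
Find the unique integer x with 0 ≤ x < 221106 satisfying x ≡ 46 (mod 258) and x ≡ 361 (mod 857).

Write x = 46 + 258·k. Then 258·k ≡ 361 − 46 ≡ 315 (mod 857).
Need 258⁻¹ mod 857. Extended Euclid on (857, 258):
857 = 3·258 + 83
258 = 3·83 + 9
83 = 9·9 + 2
9 = 4·2 + 1
2 = 2·1 + 0
Back-substitute:
1 = 9 − 4·2
1 = −4·83 + 37·9
1 = 37·258 − 115·83
1 = −115·857 + 382·258
258⁻¹ ≡ 382 (mod 857), so k ≡ 382·315 ≡ 350 (mod 857).
x = 46 + 258·350 = 90346.

90346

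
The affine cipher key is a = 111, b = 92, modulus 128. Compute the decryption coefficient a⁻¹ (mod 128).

15

Extended Euclidean algorithm:
128 = 1·111 + 17
111 = 6·17 + 9
17 = 1·9 + 8
9 = 1·8 + 1
8 = 8·1 + 0
The gcd is 1. Working backward:
1 = 9 − 8
1 = −17 + 2·9
1 = 2·111 − 13·17
1 = −13·128 + 15·111
So 111·15 ≡ 1 (mod 128).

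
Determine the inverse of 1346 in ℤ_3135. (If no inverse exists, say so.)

Apply the Euclidean algorithm to 3135 and 1346:
3135 = 2*1346 + 443
1346 = 3*443 + 17
443 = 26*17 + 1
17 = 17*1 + 0
gcd = 1, so the inverse exists. Back-substitute:
1 = 443 − 26·17
1 = −26·1346 + 79·443
1 = 79·3135 − 184·1346
Hence 1346⁻¹ ≡ -184 ≡ 2951 (mod 3135).

2951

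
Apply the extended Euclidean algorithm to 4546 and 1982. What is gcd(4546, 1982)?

Euclidean algorithm:
4546 = 2*1982 + 582
1982 = 3*582 + 236
582 = 2*236 + 110
236 = 2*110 + 16
110 = 6*16 + 14
16 = 1*14 + 2
14 = 7*2 + 0
gcd(4546, 1982) = 2.
Working backward:
2 = 16 − 14
2 = −110 + 7·16
2 = 7·236 − 15·110
2 = −15·582 + 37·236
2 = 37·1982 − 126·582
2 = −126·4546 + 289·1982
So 2 = (-126)·4546 + (289)·1982.

2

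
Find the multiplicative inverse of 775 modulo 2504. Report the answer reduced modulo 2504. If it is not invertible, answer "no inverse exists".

1231

Run Euclid on (2504, 775):
2504 = 3×775 + 179
775 = 4×179 + 59
179 = 3×59 + 2
59 = 29×2 + 1
2 = 2×1 + 0
gcd = 1, so the inverse exists. Back-substitute:
1 = 59 − 29·2
1 = −29·179 + 88·59
1 = 88·775 − 381·179
1 = −381·2504 + 1231·775
So 775·1231 ≡ 1 (mod 2504).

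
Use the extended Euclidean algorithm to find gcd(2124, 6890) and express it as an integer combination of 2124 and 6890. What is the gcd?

Repeated division:
6890 = 3*2124 + 518
2124 = 4*518 + 52
518 = 9*52 + 50
52 = 1*50 + 2
50 = 25*2 + 0
gcd(2124, 6890) = 2.
Back-substituting:
2 = 52 − 50
2 = −518 + 10·52
2 = 10·2124 − 41·518
2 = −41·6890 + 133·2124
So 2 = (-41)·6890 + (133)·2124.

2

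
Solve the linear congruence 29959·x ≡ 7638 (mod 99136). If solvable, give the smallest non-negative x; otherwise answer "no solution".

27386

First find gcd(29959, 99136):
99136 = 3×29959 + 9259
29959 = 3×9259 + 2182
9259 = 4×2182 + 531
2182 = 4×531 + 58
531 = 9×58 + 9
58 = 6×9 + 4
9 = 2×4 + 1
4 = 4×1 + 0
gcd = 1, so a unique solution mod 99136 exists.
Back-substitute for the Bézout coefficients:
1 = 9 − 2·4
1 = −2·58 + 13·9
1 = 13·531 − 119·58
1 = −119·2182 + 489·531
1 = 489·9259 − 2075·2182
1 = −2075·29959 + 6714·9259
1 = 6714·99136 − 22217·29959
So 29959·(-22217) ≡ 1 (mod 99136), giving 29959⁻¹ ≡ 76919.
x ≡ 29959⁻¹·7638 ≡ 76919·7638 ≡ 27386 (mod 99136).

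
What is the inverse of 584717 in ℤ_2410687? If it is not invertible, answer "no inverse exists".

540952

Apply the Euclidean algorithm to 2410687 and 584717:
2410687 = 4*584717 + 71819
584717 = 8*71819 + 10165
71819 = 7*10165 + 664
10165 = 15*664 + 205
664 = 3*205 + 49
205 = 4*49 + 9
49 = 5*9 + 4
9 = 2*4 + 1
4 = 4*1 + 0
The gcd is 1. Working backward:
1 = 9 − 2·4
1 = −2·49 + 11·9
1 = 11·205 − 46·49
1 = −46·664 + 149·205
1 = 149·10165 − 2281·664
1 = −2281·71819 + 16116·10165
1 = 16116·584717 − 131209·71819
1 = −131209·2410687 + 540952·584717
So 584717·540952 ≡ 1 (mod 2410687).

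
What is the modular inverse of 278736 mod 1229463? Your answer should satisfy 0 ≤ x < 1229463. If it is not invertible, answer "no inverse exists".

Euclidean algorithm on 1229463, 278736:
1229463 = 4*278736 + 114519
278736 = 2*114519 + 49698
114519 = 2*49698 + 15123
49698 = 3*15123 + 4329
15123 = 3*4329 + 2136
4329 = 2*2136 + 57
2136 = 37*57 + 27
57 = 2*27 + 3
27 = 9*3 + 0
The gcd is 3, not 1, hence no inverse exists.

no inverse exists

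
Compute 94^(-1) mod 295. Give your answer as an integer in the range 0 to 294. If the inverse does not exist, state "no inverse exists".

gcd(295, 94) by repeated division:
295 = 3·94 + 13
94 = 7·13 + 3
13 = 4·3 + 1
3 = 3·1 + 0
Since gcd(94, 295) = 1, back-substitute to write 1 as a combination:
1 = 13 − 4·3
1 = −4·94 + 29·13
1 = 29·295 − 91·94
Thus 94·(-91) ≡ 1 (mod 295); reducing, -91 mod 295 = 204.

204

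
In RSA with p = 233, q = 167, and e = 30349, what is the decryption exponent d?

20853

φ(n) = (p−1)(q−1) = 232·166 = 38512.
Need d with 30349·d ≡ 1 (mod 38512). Apply the extended Euclidean algorithm:
38512 = 1·30349 + 8163
30349 = 3·8163 + 5860
8163 = 1·5860 + 2303
5860 = 2·2303 + 1254
2303 = 1·1254 + 1049
1254 = 1·1049 + 205
1049 = 5·205 + 24
205 = 8·24 + 13
24 = 1·13 + 11
13 = 1·11 + 2
11 = 5·2 + 1
2 = 2·1 + 0
Back-substitute:
1 = 11 − 5·2
1 = −5·13 + 6·11
1 = 6·24 − 11·13
1 = −11·205 + 94·24
1 = 94·1049 − 481·205
1 = −481·1254 + 575·1049
1 = 575·2303 − 1056·1254
1 = −1056·5860 + 2687·2303
1 = 2687·8163 − 3743·5860
1 = −3743·30349 + 13916·8163
1 = 13916·38512 − 17659·30349
So 30349·(-17659) ≡ 1 (mod 38512), hence d ≡ -17659 ≡ 20853 (mod 38512).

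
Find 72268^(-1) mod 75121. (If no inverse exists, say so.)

21907

Apply the Euclidean algorithm to 75121 and 72268:
75121 = 1×72268 + 2853
72268 = 25×2853 + 943
2853 = 3×943 + 24
943 = 39×24 + 7
24 = 3×7 + 3
7 = 2×3 + 1
3 = 3×1 + 0
Since gcd(72268, 75121) = 1, back-substitute to write 1 as a combination:
1 = 7 − 2·3
1 = −2·24 + 7·7
1 = 7·943 − 275·24
1 = −275·2853 + 832·943
1 = 832·72268 − 21075·2853
1 = −21075·75121 + 21907·72268
So 72268·21907 ≡ 1 (mod 75121).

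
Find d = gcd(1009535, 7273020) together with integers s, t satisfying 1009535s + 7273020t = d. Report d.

Repeated division:
7273020 = 7×1009535 + 206275
1009535 = 4×206275 + 184435
206275 = 1×184435 + 21840
184435 = 8×21840 + 9715
21840 = 2×9715 + 2410
9715 = 4×2410 + 75
2410 = 32×75 + 10
75 = 7×10 + 5
10 = 2×5 + 0
gcd(1009535, 7273020) = 5.
Back-substituting:
5 = 75 − 7·10
5 = −7·2410 + 225·75
5 = 225·9715 − 907·2410
5 = −907·21840 + 2039·9715
5 = 2039·184435 − 17219·21840
5 = −17219·206275 + 19258·184435
5 = 19258·1009535 − 94251·206275
5 = −94251·7273020 + 679015·1009535
So 5 = (-94251)·7273020 + (679015)·1009535.

5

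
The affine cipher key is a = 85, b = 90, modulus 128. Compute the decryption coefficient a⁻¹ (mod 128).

125

Apply the Euclidean algorithm to 128 and 85:
128 = 1×85 + 43
85 = 1×43 + 42
43 = 1×42 + 1
42 = 42×1 + 0
Since gcd(85, 128) = 1, back-substitute to write 1 as a combination:
1 = 43 − 42
1 = −85 + 2·43
1 = 2·128 − 3·85
Thus 85·(-3) ≡ 1 (mod 128); reducing, -3 mod 128 = 125.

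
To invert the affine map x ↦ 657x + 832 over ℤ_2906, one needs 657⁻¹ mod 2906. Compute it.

Run Euclid on (2906, 657):
2906 = 4·657 + 278
657 = 2·278 + 101
278 = 2·101 + 76
101 = 1·76 + 25
76 = 3·25 + 1
25 = 25·1 + 0
The gcd is 1. Working backward:
1 = 76 − 3·25
1 = −3·101 + 4·76
1 = 4·278 − 11·101
1 = −11·657 + 26·278
1 = 26·2906 − 115·657
Thus 657·(-115) ≡ 1 (mod 2906); reducing, -115 mod 2906 = 2791.

2791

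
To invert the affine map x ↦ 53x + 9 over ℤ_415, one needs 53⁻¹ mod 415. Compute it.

Apply the Euclidean algorithm to 415 and 53:
415 = 7*53 + 44
53 = 1*44 + 9
44 = 4*9 + 8
9 = 1*8 + 1
8 = 8*1 + 0
Since gcd(53, 415) = 1, back-substitute to write 1 as a combination:
1 = 9 − 8
1 = −44 + 5·9
1 = 5·53 − 6·44
1 = −6·415 + 47·53
So 53·47 ≡ 1 (mod 415).

47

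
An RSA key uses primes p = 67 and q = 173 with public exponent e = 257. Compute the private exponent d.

φ(n) = (p−1)(q−1) = 66·172 = 11352.
Need d with 257·d ≡ 1 (mod 11352). Apply the extended Euclidean algorithm:
11352 = 44*257 + 44
257 = 5*44 + 37
44 = 1*37 + 7
37 = 5*7 + 2
7 = 3*2 + 1
2 = 2*1 + 0
Back-substitute:
1 = 7 − 3·2
1 = −3·37 + 16·7
1 = 16·44 − 19·37
1 = −19·257 + 111·44
1 = 111·11352 − 4903·257
So 257·(-4903) ≡ 1 (mod 11352), hence d ≡ -4903 ≡ 6449 (mod 11352).

6449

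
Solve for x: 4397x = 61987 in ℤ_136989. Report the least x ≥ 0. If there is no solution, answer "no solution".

First find gcd(4397, 136989):
136989 = 31·4397 + 682
4397 = 6·682 + 305
682 = 2·305 + 72
305 = 4·72 + 17
72 = 4·17 + 4
17 = 4·4 + 1
4 = 4·1 + 0
gcd = 1, so a unique solution mod 136989 exists.
Back-substitute for the Bézout coefficients:
1 = 17 − 4·4
1 = −4·72 + 17·17
1 = 17·305 − 72·72
1 = −72·682 + 161·305
1 = 161·4397 − 1038·682
1 = −1038·136989 + 32339·4397
So 4397·(32339) ≡ 1 (mod 136989), giving 4397⁻¹ ≡ 32339.
x ≡ 4397⁻¹·61987 ≡ 32339·61987 ≡ 37556 (mod 136989).

37556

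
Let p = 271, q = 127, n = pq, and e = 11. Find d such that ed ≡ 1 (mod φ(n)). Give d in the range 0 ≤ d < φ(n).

φ(n) = (p−1)(q−1) = 270·126 = 34020.
Need d with 11·d ≡ 1 (mod 34020). Apply the extended Euclidean algorithm:
34020 = 3092*11 + 8
11 = 1*8 + 3
8 = 2*3 + 2
3 = 1*2 + 1
2 = 2*1 + 0
Back-substitute:
1 = 3 − 2
1 = −8 + 3·3
1 = 3·11 − 4·8
1 = −4·34020 + 12371·11
So 11·12371 ≡ 1 (mod 34020), hence d = 12371.

12371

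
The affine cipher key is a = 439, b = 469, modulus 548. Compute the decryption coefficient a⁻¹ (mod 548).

Extended Euclidean algorithm:
548 = 1·439 + 109
439 = 4·109 + 3
109 = 36·3 + 1
3 = 3·1 + 0
The gcd is 1. Working backward:
1 = 109 − 36·3
1 = −36·439 + 145·109
1 = 145·548 − 181·439
Hence 439⁻¹ ≡ -181 ≡ 367 (mod 548).

367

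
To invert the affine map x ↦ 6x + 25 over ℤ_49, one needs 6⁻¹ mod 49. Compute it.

Apply the Euclidean algorithm to 49 and 6:
49 = 8×6 + 1
6 = 6×1 + 0
Since gcd(6, 49) = 1, back-substitute to write 1 as a combination:
1 = 49 − 8·6
Thus 6·(-8) ≡ 1 (mod 49); reducing, -8 mod 49 = 41.

41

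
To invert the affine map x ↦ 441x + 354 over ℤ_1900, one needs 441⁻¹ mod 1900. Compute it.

gcd(1900, 441) by repeated division:
1900 = 4*441 + 136
441 = 3*136 + 33
136 = 4*33 + 4
33 = 8*4 + 1
4 = 4*1 + 0
gcd = 1, so the inverse exists. Back-substitute:
1 = 33 − 8·4
1 = −8·136 + 33·33
1 = 33·441 − 107·136
1 = −107·1900 + 461·441
So 441·461 ≡ 1 (mod 1900).

461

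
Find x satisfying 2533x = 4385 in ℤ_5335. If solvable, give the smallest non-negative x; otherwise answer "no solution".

2030

First find gcd(2533, 5335):
5335 = 2*2533 + 269
2533 = 9*269 + 112
269 = 2*112 + 45
112 = 2*45 + 22
45 = 2*22 + 1
22 = 22*1 + 0
gcd = 1, so a unique solution mod 5335 exists.
Back-substitute for the Bézout coefficients:
1 = 45 − 2·22
1 = −2·112 + 5·45
1 = 5·269 − 12·112
1 = −12·2533 + 113·269
1 = 113·5335 − 238·2533
So 2533·(-238) ≡ 1 (mod 5335), giving 2533⁻¹ ≡ 5097.
x ≡ 2533⁻¹·4385 ≡ 5097·4385 ≡ 2030 (mod 5335).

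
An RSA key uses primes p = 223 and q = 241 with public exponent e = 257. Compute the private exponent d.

19073

φ(n) = (p−1)(q−1) = 222·240 = 53280.
Need d with 257·d ≡ 1 (mod 53280). Apply the extended Euclidean algorithm:
53280 = 207·257 + 81
257 = 3·81 + 14
81 = 5·14 + 11
14 = 1·11 + 3
11 = 3·3 + 2
3 = 1·2 + 1
2 = 2·1 + 0
Back-substitute:
1 = 3 − 2
1 = −11 + 4·3
1 = 4·14 − 5·11
1 = −5·81 + 29·14
1 = 29·257 − 92·81
1 = −92·53280 + 19073·257
So 257·19073 ≡ 1 (mod 53280), hence d = 19073.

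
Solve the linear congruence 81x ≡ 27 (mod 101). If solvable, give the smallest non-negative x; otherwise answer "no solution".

First find gcd(81, 101):
101 = 1·81 + 20
81 = 4·20 + 1
20 = 20·1 + 0
gcd = 1, so a unique solution mod 101 exists.
Back-substitute for the Bézout coefficients:
1 = 81 − 4·20
1 = −4·101 + 5·81
So 81·(5) ≡ 1 (mod 101), giving 81⁻¹ ≡ 5.
x ≡ 81⁻¹·27 ≡ 5·27 ≡ 34 (mod 101).

34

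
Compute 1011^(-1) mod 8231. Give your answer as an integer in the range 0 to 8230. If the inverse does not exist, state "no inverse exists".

2475

Extended Euclidean algorithm:
8231 = 8×1011 + 143
1011 = 7×143 + 10
143 = 14×10 + 3
10 = 3×3 + 1
3 = 3×1 + 0
Since gcd(1011, 8231) = 1, back-substitute to write 1 as a combination:
1 = 10 − 3·3
1 = −3·143 + 43·10
1 = 43·1011 − 304·143
1 = −304·8231 + 2475·1011
So 1011·2475 ≡ 1 (mod 8231).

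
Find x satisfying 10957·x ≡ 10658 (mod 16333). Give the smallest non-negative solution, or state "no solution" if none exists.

First find gcd(10957, 16333):
16333 = 1*10957 + 5376
10957 = 2*5376 + 205
5376 = 26*205 + 46
205 = 4*46 + 21
46 = 2*21 + 4
21 = 5*4 + 1
4 = 4*1 + 0
gcd = 1, so a unique solution mod 16333 exists.
Back-substitute for the Bézout coefficients:
1 = 21 − 5·4
1 = −5·46 + 11·21
1 = 11·205 − 49·46
1 = −49·5376 + 1285·205
1 = 1285·10957 − 2619·5376
1 = −2619·16333 + 3904·10957
So 10957·(3904) ≡ 1 (mod 16333), giving 10957⁻¹ ≡ 3904.
x ≡ 10957⁻¹·10658 ≡ 3904·10658 ≡ 8681 (mod 16333).

8681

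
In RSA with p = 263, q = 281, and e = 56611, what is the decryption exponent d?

21291

φ(n) = (p−1)(q−1) = 262·280 = 73360.
Need d with 56611·d ≡ 1 (mod 73360). Apply the extended Euclidean algorithm:
73360 = 1×56611 + 16749
56611 = 3×16749 + 6364
16749 = 2×6364 + 4021
6364 = 1×4021 + 2343
4021 = 1×2343 + 1678
2343 = 1×1678 + 665
1678 = 2×665 + 348
665 = 1×348 + 317
348 = 1×317 + 31
317 = 10×31 + 7
31 = 4×7 + 3
7 = 2×3 + 1
3 = 3×1 + 0
Back-substitute:
1 = 7 − 2·3
1 = −2·31 + 9·7
1 = 9·317 − 92·31
1 = −92·348 + 101·317
1 = 101·665 − 193·348
1 = −193·1678 + 487·665
1 = 487·2343 − 680·1678
1 = −680·4021 + 1167·2343
1 = 1167·6364 − 1847·4021
1 = −1847·16749 + 4861·6364
1 = 4861·56611 − 16430·16749
1 = −16430·73360 + 21291·56611
So 56611·21291 ≡ 1 (mod 73360), hence d = 21291.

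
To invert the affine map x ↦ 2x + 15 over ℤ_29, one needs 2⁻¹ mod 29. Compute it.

15

Extended Euclidean algorithm:
29 = 14·2 + 1
2 = 2·1 + 0
gcd = 1, so the inverse exists. Back-substitute:
1 = 29 − 14·2
Thus 2·(-14) ≡ 1 (mod 29); reducing, -14 mod 29 = 15.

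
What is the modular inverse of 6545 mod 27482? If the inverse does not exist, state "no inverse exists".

no inverse exists

Compute gcd(6545, 27482):
27482 = 4×6545 + 1302
6545 = 5×1302 + 35
1302 = 37×35 + 7
35 = 5×7 + 0
The gcd is 7, not 1, hence no inverse exists.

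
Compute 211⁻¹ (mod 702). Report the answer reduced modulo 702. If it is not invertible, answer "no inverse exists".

Apply the Euclidean algorithm to 702 and 211:
702 = 3*211 + 69
211 = 3*69 + 4
69 = 17*4 + 1
4 = 4*1 + 0
gcd = 1, so the inverse exists. Back-substitute:
1 = 69 − 17·4
1 = −17·211 + 52·69
1 = 52·702 − 173·211
Thus 211·(-173) ≡ 1 (mod 702); reducing, -173 mod 702 = 529.

529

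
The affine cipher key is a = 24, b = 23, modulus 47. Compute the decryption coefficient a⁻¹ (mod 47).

2

Apply the Euclidean algorithm to 47 and 24:
47 = 1·24 + 23
24 = 1·23 + 1
23 = 23·1 + 0
Since gcd(24, 47) = 1, back-substitute to write 1 as a combination:
1 = 24 − 23
1 = −47 + 2·24
So 24·2 ≡ 1 (mod 47).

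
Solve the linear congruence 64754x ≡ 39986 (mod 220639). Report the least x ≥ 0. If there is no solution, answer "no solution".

7047

First find gcd(64754, 220639):
220639 = 3×64754 + 26377
64754 = 2×26377 + 12000
26377 = 2×12000 + 2377
12000 = 5×2377 + 115
2377 = 20×115 + 77
115 = 1×77 + 38
77 = 2×38 + 1
38 = 38×1 + 0
gcd = 1, so a unique solution mod 220639 exists.
Back-substitute for the Bézout coefficients:
1 = 77 − 2·38
1 = −2·115 + 3·77
1 = 3·2377 − 62·115
1 = −62·12000 + 313·2377
1 = 313·26377 − 688·12000
1 = −688·64754 + 1689·26377
1 = 1689·220639 − 5755·64754
So 64754·(-5755) ≡ 1 (mod 220639), giving 64754⁻¹ ≡ 214884.
x ≡ 64754⁻¹·39986 ≡ 214884·39986 ≡ 7047 (mod 220639).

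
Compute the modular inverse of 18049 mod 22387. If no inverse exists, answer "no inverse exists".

gcd(22387, 18049) by repeated division:
22387 = 1·18049 + 4338
18049 = 4·4338 + 697
4338 = 6·697 + 156
697 = 4·156 + 73
156 = 2·73 + 10
73 = 7·10 + 3
10 = 3·3 + 1
3 = 3·1 + 0
gcd = 1, so the inverse exists. Back-substitute:
1 = 10 − 3·3
1 = −3·73 + 22·10
1 = 22·156 − 47·73
1 = −47·697 + 210·156
1 = 210·4338 − 1307·697
1 = −1307·18049 + 5438·4338
1 = 5438·22387 − 6745·18049
Hence 18049⁻¹ ≡ -6745 ≡ 15642 (mod 22387).

15642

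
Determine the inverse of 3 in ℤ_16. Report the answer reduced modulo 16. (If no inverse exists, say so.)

11

Extended Euclidean algorithm:
16 = 5*3 + 1
3 = 3*1 + 0
gcd = 1, so the inverse exists. Back-substitute:
1 = 16 − 5·3
Thus 3·(-5) ≡ 1 (mod 16); reducing, -5 mod 16 = 11.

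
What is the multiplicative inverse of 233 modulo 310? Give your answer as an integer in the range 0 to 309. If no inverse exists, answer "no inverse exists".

Apply the Euclidean algorithm to 310 and 233:
310 = 1×233 + 77
233 = 3×77 + 2
77 = 38×2 + 1
2 = 2×1 + 0
The gcd is 1. Working backward:
1 = 77 − 38·2
1 = −38·233 + 115·77
1 = 115·310 − 153·233
Hence 233⁻¹ ≡ -153 ≡ 157 (mod 310).

157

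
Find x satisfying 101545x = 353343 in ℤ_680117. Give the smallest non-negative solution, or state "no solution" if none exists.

492123

First find gcd(101545, 680117):
680117 = 6*101545 + 70847
101545 = 1*70847 + 30698
70847 = 2*30698 + 9451
30698 = 3*9451 + 2345
9451 = 4*2345 + 71
2345 = 33*71 + 2
71 = 35*2 + 1
2 = 2*1 + 0
gcd = 1, so a unique solution mod 680117 exists.
Back-substitute for the Bézout coefficients:
1 = 71 − 35·2
1 = −35·2345 + 1156·71
1 = 1156·9451 − 4659·2345
1 = −4659·30698 + 15133·9451
1 = 15133·70847 − 34925·30698
1 = −34925·101545 + 50058·70847
1 = 50058·680117 − 335273·101545
So 101545·(-335273) ≡ 1 (mod 680117), giving 101545⁻¹ ≡ 344844.
x ≡ 101545⁻¹·353343 ≡ 344844·353343 ≡ 492123 (mod 680117).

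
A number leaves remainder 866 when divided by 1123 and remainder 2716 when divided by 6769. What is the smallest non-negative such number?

Write x = 866 + 1123·k. Then 1123·k ≡ 2716 − 866 ≡ 1850 (mod 6769).
Need 1123⁻¹ mod 6769. Extended Euclid on (6769, 1123):
6769 = 6*1123 + 31
1123 = 36*31 + 7
31 = 4*7 + 3
7 = 2*3 + 1
3 = 3*1 + 0
Back-substitute:
1 = 7 − 2·3
1 = −2·31 + 9·7
1 = 9·1123 − 326·31
1 = −326·6769 + 1965·1123
1123⁻¹ ≡ 1965 (mod 6769), so k ≡ 1965·1850 ≡ 297 (mod 6769).
x = 866 + 1123·297 = 334397.

334397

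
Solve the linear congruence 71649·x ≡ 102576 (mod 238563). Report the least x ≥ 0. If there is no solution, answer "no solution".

no solution

gcd(71649, 238563):
238563 = 3·71649 + 23616
71649 = 3·23616 + 801
23616 = 29·801 + 387
801 = 2·387 + 27
387 = 14·27 + 9
27 = 3·9 + 0
gcd = 9, but 9 ∤ 102576, so the congruence has no solution.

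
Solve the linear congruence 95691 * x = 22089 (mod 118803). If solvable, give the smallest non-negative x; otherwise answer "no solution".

First find gcd(95691, 118803):
118803 = 1*95691 + 23112
95691 = 4*23112 + 3243
23112 = 7*3243 + 411
3243 = 7*411 + 366
411 = 1*366 + 45
366 = 8*45 + 6
45 = 7*6 + 3
6 = 2*3 + 0
gcd = 3 and 3 | 22089, so solutions exist. Divide through by 3: 31897x ≡ 7363 (mod 39601).
Now find 31897⁻¹ mod 39601:
39601 = 1×31897 + 7704
31897 = 4×7704 + 1081
7704 = 7×1081 + 137
1081 = 7×137 + 122
137 = 1×122 + 15
122 = 8×15 + 2
15 = 7×2 + 1
2 = 2×1 + 0
Back-substitute:
1 = 15 − 7·2
1 = −7·122 + 57·15
1 = 57·137 − 64·122
1 = −64·1081 + 505·137
1 = 505·7704 − 3599·1081
1 = −3599·31897 + 14901·7704
1 = 14901·39601 − 18500·31897
So 31897·(-18500) ≡ 1 (mod 39601), i.e. 31897⁻¹ ≡ 21101.
Then x ≡ 21101·7363 ≡ 11940 (mod 39601); the smallest non-negative solution is x = 11940.

11940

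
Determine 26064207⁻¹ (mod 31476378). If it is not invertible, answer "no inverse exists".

Euclidean algorithm on 31476378, 26064207:
31476378 = 1×26064207 + 5412171
26064207 = 4×5412171 + 4415523
5412171 = 1×4415523 + 996648
4415523 = 4×996648 + 428931
996648 = 2×428931 + 138786
428931 = 3×138786 + 12573
138786 = 11×12573 + 483
12573 = 26×483 + 15
483 = 32×15 + 3
15 = 5×3 + 0
gcd(26064207, 31476378) = 3 ≠ 1, so 26064207 has no multiplicative inverse modulo 31476378.

no inverse exists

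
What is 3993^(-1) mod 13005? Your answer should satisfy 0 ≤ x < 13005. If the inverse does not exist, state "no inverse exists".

no inverse exists

Compute gcd(3993, 13005):
13005 = 3×3993 + 1026
3993 = 3×1026 + 915
1026 = 1×915 + 111
915 = 8×111 + 27
111 = 4×27 + 3
27 = 9×3 + 0
Since gcd = 3 > 1, 3993 is not a unit mod 13005.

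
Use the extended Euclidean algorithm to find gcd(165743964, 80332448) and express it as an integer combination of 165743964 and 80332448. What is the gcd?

Apply Euclid's algorithm to 165743964 and 80332448:
165743964 = 2×80332448 + 5079068
80332448 = 15×5079068 + 4146428
5079068 = 1×4146428 + 932640
4146428 = 4×932640 + 415868
932640 = 2×415868 + 100904
415868 = 4×100904 + 12252
100904 = 8×12252 + 2888
12252 = 4×2888 + 700
2888 = 4×700 + 88
700 = 7×88 + 84
88 = 1×84 + 4
84 = 21×4 + 0
gcd(165743964, 80332448) = 4.
Back-substituting:
4 = 88 − 84
4 = −700 + 8·88
4 = 8·2888 − 33·700
4 = −33·12252 + 140·2888
4 = 140·100904 − 1153·12252
4 = −1153·415868 + 4752·100904
4 = 4752·932640 − 10657·415868
4 = −10657·4146428 + 47380·932640
4 = 47380·5079068 − 58037·4146428
4 = −58037·80332448 + 917935·5079068
4 = 917935·165743964 − 1893907·80332448
So 4 = (917935)·165743964 + (-1893907)·80332448.

4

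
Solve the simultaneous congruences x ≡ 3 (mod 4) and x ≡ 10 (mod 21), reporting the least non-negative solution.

31

Write x = 3 + 4·k. Then 4·k ≡ 10 − 3 ≡ 7 (mod 21).
Need 4⁻¹ mod 21. Extended Euclid on (21, 4):
21 = 5*4 + 1
4 = 4*1 + 0
Back-substitute:
1 = 21 − 5·4
4⁻¹ ≡ 16 (mod 21), so k ≡ 16·7 ≡ 7 (mod 21).
x = 3 + 4·7 = 31.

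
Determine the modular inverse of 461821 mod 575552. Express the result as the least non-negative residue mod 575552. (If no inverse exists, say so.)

173909

gcd(575552, 461821) by repeated division:
575552 = 1*461821 + 113731
461821 = 4*113731 + 6897
113731 = 16*6897 + 3379
6897 = 2*3379 + 139
3379 = 24*139 + 43
139 = 3*43 + 10
43 = 4*10 + 3
10 = 3*3 + 1
3 = 3*1 + 0
Since gcd(461821, 575552) = 1, back-substitute to write 1 as a combination:
1 = 10 − 3·3
1 = −3·43 + 13·10
1 = 13·139 − 42·43
1 = −42·3379 + 1021·139
1 = 1021·6897 − 2084·3379
1 = −2084·113731 + 34365·6897
1 = 34365·461821 − 139544·113731
1 = −139544·575552 + 173909·461821
So 461821·173909 ≡ 1 (mod 575552).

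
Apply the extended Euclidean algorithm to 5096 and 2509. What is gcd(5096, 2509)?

Euclidean algorithm:
5096 = 2·2509 + 78
2509 = 32·78 + 13
78 = 6·13 + 0
gcd(5096, 2509) = 13.
Back-substituting:
13 = 2509 − 32·78
13 = −32·5096 + 65·2509
So 13 = (-32)·5096 + (65)·2509.

13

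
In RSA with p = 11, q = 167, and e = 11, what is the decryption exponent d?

151

φ(n) = (p−1)(q−1) = 10·166 = 1660.
Need d with 11·d ≡ 1 (mod 1660). Apply the extended Euclidean algorithm:
1660 = 150×11 + 10
11 = 1×10 + 1
10 = 10×1 + 0
Back-substitute:
1 = 11 − 10
1 = −1660 + 151·11
So 11·151 ≡ 1 (mod 1660), hence d = 151.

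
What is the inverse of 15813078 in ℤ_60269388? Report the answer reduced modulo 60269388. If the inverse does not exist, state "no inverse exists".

no inverse exists

Euclidean algorithm on 60269388, 15813078:
60269388 = 3·15813078 + 12830154
15813078 = 1·12830154 + 2982924
12830154 = 4·2982924 + 898458
2982924 = 3·898458 + 287550
898458 = 3·287550 + 35808
287550 = 8·35808 + 1086
35808 = 32·1086 + 1056
1086 = 1·1056 + 30
1056 = 35·30 + 6
30 = 5·6 + 0
Since gcd = 6 > 1, 15813078 is not a unit mod 60269388.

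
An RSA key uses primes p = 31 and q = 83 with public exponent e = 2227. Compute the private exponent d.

1003

φ(n) = (p−1)(q−1) = 30·82 = 2460.
Need d with 2227·d ≡ 1 (mod 2460). Apply the extended Euclidean algorithm:
2460 = 1·2227 + 233
2227 = 9·233 + 130
233 = 1·130 + 103
130 = 1·103 + 27
103 = 3·27 + 22
27 = 1·22 + 5
22 = 4·5 + 2
5 = 2·2 + 1
2 = 2·1 + 0
Back-substitute:
1 = 5 − 2·2
1 = −2·22 + 9·5
1 = 9·27 − 11·22
1 = −11·103 + 42·27
1 = 42·130 − 53·103
1 = −53·233 + 95·130
1 = 95·2227 − 908·233
1 = −908·2460 + 1003·2227
So 2227·1003 ≡ 1 (mod 2460), hence d = 1003.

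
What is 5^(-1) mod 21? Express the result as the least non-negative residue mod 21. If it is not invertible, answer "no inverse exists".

17

gcd(21, 5) by repeated division:
21 = 4·5 + 1
5 = 5·1 + 0
The gcd is 1. Working backward:
1 = 21 − 4·5
So 5·(-4) ≡ 1 (mod 21), and -4 ≡ 17 (mod 21).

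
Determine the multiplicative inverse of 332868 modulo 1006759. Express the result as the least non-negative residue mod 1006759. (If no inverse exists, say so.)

471220

Run Euclid on (1006759, 332868):
1006759 = 3*332868 + 8155
332868 = 40*8155 + 6668
8155 = 1*6668 + 1487
6668 = 4*1487 + 720
1487 = 2*720 + 47
720 = 15*47 + 15
47 = 3*15 + 2
15 = 7*2 + 1
2 = 2*1 + 0
The gcd is 1. Working backward:
1 = 15 − 7·2
1 = −7·47 + 22·15
1 = 22·720 − 337·47
1 = −337·1487 + 696·720
1 = 696·6668 − 3121·1487
1 = −3121·8155 + 3817·6668
1 = 3817·332868 − 155801·8155
1 = −155801·1006759 + 471220·332868
So 332868·471220 ≡ 1 (mod 1006759).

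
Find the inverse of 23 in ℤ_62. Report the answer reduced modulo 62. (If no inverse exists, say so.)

27

gcd(62, 23) by repeated division:
62 = 2×23 + 16
23 = 1×16 + 7
16 = 2×7 + 2
7 = 3×2 + 1
2 = 2×1 + 0
The gcd is 1. Working backward:
1 = 7 − 3·2
1 = −3·16 + 7·7
1 = 7·23 − 10·16
1 = −10·62 + 27·23
So 23·27 ≡ 1 (mod 62).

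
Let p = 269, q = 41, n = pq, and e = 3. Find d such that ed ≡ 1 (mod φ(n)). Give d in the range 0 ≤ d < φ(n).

φ(n) = (p−1)(q−1) = 268·40 = 10720.
Need d with 3·d ≡ 1 (mod 10720). Apply the extended Euclidean algorithm:
10720 = 3573×3 + 1
3 = 3×1 + 0
Back-substitute:
1 = 10720 − 3573·3
So 3·(-3573) ≡ 1 (mod 10720), hence d ≡ -3573 ≡ 7147 (mod 10720).

7147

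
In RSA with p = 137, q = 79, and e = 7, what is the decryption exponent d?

φ(n) = (p−1)(q−1) = 136·78 = 10608.
Need d with 7·d ≡ 1 (mod 10608). Apply the extended Euclidean algorithm:
10608 = 1515*7 + 3
7 = 2*3 + 1
3 = 3*1 + 0
Back-substitute:
1 = 7 − 2·3
1 = −2·10608 + 3031·7
So 7·3031 ≡ 1 (mod 10608), hence d = 3031.

3031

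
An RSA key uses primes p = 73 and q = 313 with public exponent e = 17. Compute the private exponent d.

φ(n) = (p−1)(q−1) = 72·312 = 22464.
Need d with 17·d ≡ 1 (mod 22464). Apply the extended Euclidean algorithm:
22464 = 1321×17 + 7
17 = 2×7 + 3
7 = 2×3 + 1
3 = 3×1 + 0
Back-substitute:
1 = 7 − 2·3
1 = −2·17 + 5·7
1 = 5·22464 − 6607·17
So 17·(-6607) ≡ 1 (mod 22464), hence d ≡ -6607 ≡ 15857 (mod 22464).

15857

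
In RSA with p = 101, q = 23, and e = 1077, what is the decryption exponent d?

φ(n) = (p−1)(q−1) = 100·22 = 2200.
Need d with 1077·d ≡ 1 (mod 2200). Apply the extended Euclidean algorithm:
2200 = 2×1077 + 46
1077 = 23×46 + 19
46 = 2×19 + 8
19 = 2×8 + 3
8 = 2×3 + 2
3 = 1×2 + 1
2 = 2×1 + 0
Back-substitute:
1 = 3 − 2
1 = −8 + 3·3
1 = 3·19 − 7·8
1 = −7·46 + 17·19
1 = 17·1077 − 398·46
1 = −398·2200 + 813·1077
So 1077·813 ≡ 1 (mod 2200), hence d = 813.

813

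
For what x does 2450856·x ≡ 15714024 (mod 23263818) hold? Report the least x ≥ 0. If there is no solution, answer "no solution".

1165259

First find gcd(2450856, 23263818):
23263818 = 9·2450856 + 1206114
2450856 = 2·1206114 + 38628
1206114 = 31·38628 + 8646
38628 = 4·8646 + 4044
8646 = 2·4044 + 558
4044 = 7·558 + 138
558 = 4·138 + 6
138 = 23·6 + 0
gcd = 6 and 6 | 15714024, so solutions exist. Divide through by 6: 408476x ≡ 2619004 (mod 3877303).
Now find 408476⁻¹ mod 3877303:
3877303 = 9*408476 + 201019
408476 = 2*201019 + 6438
201019 = 31*6438 + 1441
6438 = 4*1441 + 674
1441 = 2*674 + 93
674 = 7*93 + 23
93 = 4*23 + 1
23 = 23*1 + 0
Back-substitute:
1 = 93 − 4·23
1 = −4·674 + 29·93
1 = 29·1441 − 62·674
1 = −62·6438 + 277·1441
1 = 277·201019 − 8649·6438
1 = −8649·408476 + 17575·201019
1 = 17575·3877303 − 166824·408476
So 408476·(-166824) ≡ 1 (mod 3877303), i.e. 408476⁻¹ ≡ 3710479.
Then x ≡ 3710479·2619004 ≡ 1165259 (mod 3877303); the smallest non-negative solution is x = 1165259.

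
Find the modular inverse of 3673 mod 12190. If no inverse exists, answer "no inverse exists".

Apply the Euclidean algorithm to 12190 and 3673:
12190 = 3×3673 + 1171
3673 = 3×1171 + 160
1171 = 7×160 + 51
160 = 3×51 + 7
51 = 7×7 + 2
7 = 3×2 + 1
2 = 2×1 + 0
The gcd is 1. Working backward:
1 = 7 − 3·2
1 = −3·51 + 22·7
1 = 22·160 − 69·51
1 = −69·1171 + 505·160
1 = 505·3673 − 1584·1171
1 = −1584·12190 + 5257·3673
So 3673·5257 ≡ 1 (mod 12190).

5257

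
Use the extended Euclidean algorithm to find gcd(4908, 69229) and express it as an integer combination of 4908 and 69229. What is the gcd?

1

Euclidean algorithm:
69229 = 14×4908 + 517
4908 = 9×517 + 255
517 = 2×255 + 7
255 = 36×7 + 3
7 = 2×3 + 1
3 = 3×1 + 0
gcd(4908, 69229) = 1.
Back-substituting:
1 = 7 − 2·3
1 = −2·255 + 73·7
1 = 73·517 − 148·255
1 = −148·4908 + 1405·517
1 = 1405·69229 − 19818·4908
So 1 = (1405)·69229 + (-19818)·4908.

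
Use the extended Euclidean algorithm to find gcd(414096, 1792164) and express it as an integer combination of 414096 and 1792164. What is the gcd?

Repeated division:
1792164 = 4·414096 + 135780
414096 = 3·135780 + 6756
135780 = 20·6756 + 660
6756 = 10·660 + 156
660 = 4·156 + 36
156 = 4·36 + 12
36 = 3·12 + 0
gcd(414096, 1792164) = 12.
Back-substituting:
12 = 156 − 4·36
12 = −4·660 + 17·156
12 = 17·6756 − 174·660
12 = −174·135780 + 3497·6756
12 = 3497·414096 − 10665·135780
12 = −10665·1792164 + 46157·414096
So 12 = (-10665)·1792164 + (46157)·414096.

12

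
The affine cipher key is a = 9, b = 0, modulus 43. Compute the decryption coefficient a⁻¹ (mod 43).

Run Euclid on (43, 9):
43 = 4×9 + 7
9 = 1×7 + 2
7 = 3×2 + 1
2 = 2×1 + 0
gcd = 1, so the inverse exists. Back-substitute:
1 = 7 − 3·2
1 = −3·9 + 4·7
1 = 4·43 − 19·9
Thus 9·(-19) ≡ 1 (mod 43); reducing, -19 mod 43 = 24.

24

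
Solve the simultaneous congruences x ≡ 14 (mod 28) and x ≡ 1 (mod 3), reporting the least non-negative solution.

70

Write x = 14 + 28·k. Then 28·k ≡ 1 − 14 ≡ 2 (mod 3).
Need 28⁻¹ mod 3. Extended Euclid on (3, 1):
3 = 3×1 + 0
28⁻¹ ≡ 1 (mod 3), so k ≡ 1·2 ≡ 2 (mod 3).
x = 14 + 28·2 = 70.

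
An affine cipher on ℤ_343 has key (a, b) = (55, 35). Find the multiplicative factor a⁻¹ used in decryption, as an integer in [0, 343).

237

Extended Euclidean algorithm:
343 = 6·55 + 13
55 = 4·13 + 3
13 = 4·3 + 1
3 = 3·1 + 0
gcd = 1, so the inverse exists. Back-substitute:
1 = 13 − 4·3
1 = −4·55 + 17·13
1 = 17·343 − 106·55
Hence 55⁻¹ ≡ -106 ≡ 237 (mod 343).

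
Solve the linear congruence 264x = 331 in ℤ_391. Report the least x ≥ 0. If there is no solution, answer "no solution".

First find gcd(264, 391):
391 = 1×264 + 127
264 = 2×127 + 10
127 = 12×10 + 7
10 = 1×7 + 3
7 = 2×3 + 1
3 = 3×1 + 0
gcd = 1, so a unique solution mod 391 exists.
Back-substitute for the Bézout coefficients:
1 = 7 − 2·3
1 = −2·10 + 3·7
1 = 3·127 − 38·10
1 = −38·264 + 79·127
1 = 79·391 − 117·264
So 264·(-117) ≡ 1 (mod 391), giving 264⁻¹ ≡ 274.
x ≡ 264⁻¹·331 ≡ 274·331 ≡ 373 (mod 391).

373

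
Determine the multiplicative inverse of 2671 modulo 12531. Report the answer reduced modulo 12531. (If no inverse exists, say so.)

4030

Extended Euclidean algorithm:
12531 = 4×2671 + 1847
2671 = 1×1847 + 824
1847 = 2×824 + 199
824 = 4×199 + 28
199 = 7×28 + 3
28 = 9×3 + 1
3 = 3×1 + 0
gcd = 1, so the inverse exists. Back-substitute:
1 = 28 − 9·3
1 = −9·199 + 64·28
1 = 64·824 − 265·199
1 = −265·1847 + 594·824
1 = 594·2671 − 859·1847
1 = −859·12531 + 4030·2671
So 2671·4030 ≡ 1 (mod 12531).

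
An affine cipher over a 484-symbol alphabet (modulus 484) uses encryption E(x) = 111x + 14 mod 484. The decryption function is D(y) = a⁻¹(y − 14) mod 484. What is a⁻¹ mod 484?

375

gcd(484, 111) by repeated division:
484 = 4*111 + 40
111 = 2*40 + 31
40 = 1*31 + 9
31 = 3*9 + 4
9 = 2*4 + 1
4 = 4*1 + 0
Since gcd(111, 484) = 1, back-substitute to write 1 as a combination:
1 = 9 − 2·4
1 = −2·31 + 7·9
1 = 7·40 − 9·31
1 = −9·111 + 25·40
1 = 25·484 − 109·111
Thus 111·(-109) ≡ 1 (mod 484); reducing, -109 mod 484 = 375.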